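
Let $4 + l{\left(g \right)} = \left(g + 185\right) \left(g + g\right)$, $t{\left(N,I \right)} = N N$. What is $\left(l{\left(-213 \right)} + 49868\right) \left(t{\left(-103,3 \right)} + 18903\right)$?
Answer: $1823605504$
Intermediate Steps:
$t{\left(N,I \right)} = N^{2}$
$l{\left(g \right)} = -4 + 2 g \left(185 + g\right)$ ($l{\left(g \right)} = -4 + \left(g + 185\right) \left(g + g\right) = -4 + \left(185 + g\right) 2 g = -4 + 2 g \left(185 + g\right)$)
$\left(l{\left(-213 \right)} + 49868\right) \left(t{\left(-103,3 \right)} + 18903\right) = \left(\left(-4 + 2 \left(-213\right)^{2} + 370 \left(-213\right)\right) + 49868\right) \left(\left(-103\right)^{2} + 18903\right) = \left(\left(-4 + 2 \cdot 45369 - 78810\right) + 49868\right) \left(10609 + 18903\right) = \left(\left(-4 + 90738 - 78810\right) + 49868\right) 29512 = \left(11924 + 49868\right) 29512 = 61792 \cdot 29512 = 1823605504$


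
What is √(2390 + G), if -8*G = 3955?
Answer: 3*√3370/4 ≈ 43.539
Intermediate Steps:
G = -3955/8 (G = -⅛*3955 = -3955/8 ≈ -494.38)
√(2390 + G) = √(2390 - 3955/8) = √(15165/8) = 3*√3370/4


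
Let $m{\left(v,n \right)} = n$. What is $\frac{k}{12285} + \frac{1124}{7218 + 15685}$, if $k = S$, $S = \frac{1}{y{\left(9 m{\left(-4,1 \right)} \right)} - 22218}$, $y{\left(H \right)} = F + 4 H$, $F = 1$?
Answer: $\frac{306282766637}{6240920577255} \approx 0.049077$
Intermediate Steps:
$y{\left(H \right)} = 1 + 4 H$
$S = - \frac{1}{22181}$ ($S = \frac{1}{\left(1 + 4 \cdot 9 \cdot 1\right) - 22218} = \frac{1}{\left(1 + 4 \cdot 9\right) - 22218} = \frac{1}{\left(1 + 36\right) - 22218} = \frac{1}{37 - 22218} = \frac{1}{-22181} = - \frac{1}{22181} \approx -4.5084 \cdot 10^{-5}$)
$k = - \frac{1}{22181} \approx -4.5084 \cdot 10^{-5}$
$\frac{k}{12285} + \frac{1124}{7218 + 15685} = - \frac{1}{22181 \cdot 12285} + \frac{1124}{7218 + 15685} = \left(- \frac{1}{22181}\right) \frac{1}{12285} + \frac{1124}{22903} = - \frac{1}{272493585} + 1124 \cdot \frac{1}{22903} = - \frac{1}{272493585} + \frac{1124}{22903} = \frac{306282766637}{6240920577255}$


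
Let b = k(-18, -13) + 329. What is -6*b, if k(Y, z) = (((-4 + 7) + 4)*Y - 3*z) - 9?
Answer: -1398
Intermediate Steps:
k(Y, z) = -9 - 3*z + 7*Y (k(Y, z) = ((3 + 4)*Y - 3*z) - 9 = (7*Y - 3*z) - 9 = (-3*z + 7*Y) - 9 = -9 - 3*z + 7*Y)
b = 233 (b = (-9 - 3*(-13) + 7*(-18)) + 329 = (-9 + 39 - 126) + 329 = -96 + 329 = 233)
-6*b = -6*233 = -1398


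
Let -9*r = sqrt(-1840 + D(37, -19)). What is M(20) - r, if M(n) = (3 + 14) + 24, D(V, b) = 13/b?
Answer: 41 + I*sqrt(664487)/171 ≈ 41.0 + 4.767*I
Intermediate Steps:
M(n) = 41 (M(n) = 17 + 24 = 41)
r = -I*sqrt(664487)/171 (r = -sqrt(-1840 + 13/(-19))/9 = -sqrt(-1840 + 13*(-1/19))/9 = -sqrt(-1840 - 13/19)/9 = -I*sqrt(664487)/171 ≈ -4.767*I)
M(20) - r = 41 - (-1)*I*sqrt(664487)/171 = 41 + I*sqrt(664487)/171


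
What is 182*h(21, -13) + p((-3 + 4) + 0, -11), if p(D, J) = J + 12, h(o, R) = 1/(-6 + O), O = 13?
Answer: 27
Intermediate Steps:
h(o, R) = 1/7 (h(o, R) = 1/(-6 + 13) = 1/7)
p(D, J) = 12 + J
182*h(21, -13) + p((-3 + 4) + 0, -11) = 182*(1/7) + (12 - 11) = 26 + 1 = 27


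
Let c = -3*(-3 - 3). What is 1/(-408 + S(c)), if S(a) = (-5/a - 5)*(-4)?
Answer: -9/3482 ≈ -0.0025847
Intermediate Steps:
c = 18 (c = -3*(-6) = 18)
S(a) = 20 + 20/a (S(a) = (-5 - 5/a)*(-4) = 20 + 20/a)
1/(-408 + S(c)) = 1/(-408 + (20 + 20/18)) = 1/(-408 + (20 + 20*(1/18))) = 1/(-408 + (20 + 10/9)) = 1/(-408 + 190/9) = 1/(-3482/9) = -9/3482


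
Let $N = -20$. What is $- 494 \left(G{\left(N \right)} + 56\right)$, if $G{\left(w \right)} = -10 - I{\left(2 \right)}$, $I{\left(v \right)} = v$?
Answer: $-21736$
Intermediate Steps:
$G{\left(w \right)} = -12$ ($G{\left(w \right)} = -10 - 2 = -12$)
$- 494 \left(G{\left(N \right)} + 56\right) = - 494 \left(-12 + 56\right) = \left(-494\right) 44 = -21736$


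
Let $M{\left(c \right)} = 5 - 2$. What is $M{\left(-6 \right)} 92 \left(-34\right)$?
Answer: $-9384$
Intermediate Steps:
$M{\left(c \right)} = 3$
$M{\left(-6 \right)} 92 \left(-34\right) = 3 \cdot 92 \left(-34\right) = 276 \left(-34\right) = -9384$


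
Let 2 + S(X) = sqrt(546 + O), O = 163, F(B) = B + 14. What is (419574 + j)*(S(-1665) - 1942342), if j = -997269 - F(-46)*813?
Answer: 1071550395576 - 551679*sqrt(709) ≈ 1.0715e+12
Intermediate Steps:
F(B) = 14 + B
j = -971253 (j = -997269 - (14 - 46)*813 = -997269 - (-32)*813 = -997269 - 1*(-26016) = -997269 + 26016 = -971253)
S(X) = -2 + sqrt(709) (S(X) = -2 + sqrt(546 + 163) = -2 + sqrt(709))
(419574 + j)*(S(-1665) - 1942342) = (419574 - 971253)*((-2 + sqrt(709)) - 1942342) = -551679*(-1942344 + sqrt(709)) = 1071550395576 - 551679*sqrt(709)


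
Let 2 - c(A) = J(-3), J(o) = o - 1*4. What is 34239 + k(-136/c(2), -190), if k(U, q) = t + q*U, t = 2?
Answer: 334009/9 ≈ 37112.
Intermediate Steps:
J(o) = -4 + o (J(o) = o - 4 = -4 + o)
c(A) = 9 (c(A) = 2 - (-4 - 3) = 2 - 1*(-7) = 2 + 7 = 9)
k(U, q) = 2 + U*q (k(U, q) = 2 + q*U = 2 + U*q)
34239 + k(-136/c(2), -190) = 34239 + (2 - 136/9*(-190)) = 34239 + (2 + 25840/9) = 34239 + 25858/9 = 334009/9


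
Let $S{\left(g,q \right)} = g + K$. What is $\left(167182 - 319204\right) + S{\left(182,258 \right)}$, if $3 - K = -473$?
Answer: $-151364$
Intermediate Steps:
$K = 476$ ($K = 3 - -473 = 3 + 473 = 476$)
$S{\left(g,q \right)} = 476 + g$ ($S{\left(g,q \right)} = g + 476 = 476 + g$)
$\left(167182 - 319204\right) + S{\left(182,258 \right)} = \left(167182 - 319204\right) + \left(476 + 182\right) = -152022 + 658 = -151364$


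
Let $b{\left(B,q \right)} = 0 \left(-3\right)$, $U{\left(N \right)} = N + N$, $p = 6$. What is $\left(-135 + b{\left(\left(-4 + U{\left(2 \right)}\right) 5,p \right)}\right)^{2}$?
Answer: $18225$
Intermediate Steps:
$U{\left(N \right)} = 2 N$
$b{\left(B,q \right)} = 0$
$\left(-135 + b{\left(\left(-4 + U{\left(2 \right)}\right) 5,p \right)}\right)^{2} = \left(-135 + 0\right)^{2} = \left(-135\right)^{2} = 18225$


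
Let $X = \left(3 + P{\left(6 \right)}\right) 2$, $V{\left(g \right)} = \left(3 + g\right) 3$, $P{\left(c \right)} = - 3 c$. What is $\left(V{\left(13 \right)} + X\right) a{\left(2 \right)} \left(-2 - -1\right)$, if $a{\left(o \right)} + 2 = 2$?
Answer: $0$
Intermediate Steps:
$a{\left(o \right)} = 0$ ($a{\left(o \right)} = -2 + 2 = 0$)
$V{\left(g \right)} = 9 + 3 g$
$X = -30$ ($X = \left(3 - 18\right) 2 = \left(-15\right) 2 = -30$)
$\left(V{\left(13 \right)} + X\right) a{\left(2 \right)} \left(-2 - -1\right) = \left(\left(9 + 3 \cdot 13\right) - 30\right) 0 \left(-2 - -1\right) = \left(\left(9 + 39\right) - 30\right) 0 \left(-2 + 1\right) = \left(48 - 30\right) 0 \left(-1\right) = 18 \cdot 0 = 0$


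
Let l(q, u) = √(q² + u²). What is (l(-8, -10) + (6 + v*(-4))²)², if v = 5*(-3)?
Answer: 18974900 + 17424*√41 ≈ 1.9086e+7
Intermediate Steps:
v = -15
(l(-8, -10) + (6 + v*(-4))²)² = (√((-8)² + (-10)²) + (6 - 15*(-4))²)² = (√(64 + 100) + (6 + 60)²)² = (√164 + 66²)² = (2*√41 + 4356)² = (4356 + 2*√41)²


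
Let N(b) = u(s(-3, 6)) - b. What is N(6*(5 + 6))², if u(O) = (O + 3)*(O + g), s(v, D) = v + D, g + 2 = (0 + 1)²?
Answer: 2916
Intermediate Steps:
g = -1 (g = -2 + (0 + 1)² = -2 + 1² = -2 + 1 = -1)
s(v, D) = D + v
u(O) = (-1 + O)*(3 + O) (u(O) = (O + 3)*(O - 1) = (3 + O)*(-1 + O) = (-1 + O)*(3 + O))
N(b) = 12 - b (N(b) = (-3 + (6 - 3)² + 2*(6 - 3)) - b = (-3 + 3² + 2*3) - b = (-3 + 9 + 6) - b = 12 - b)
N(6*(5 + 6))² = (12 - 6*(5 + 6))² = (12 - 6*11)² = (12 - 1*66)² = (12 - 66)² = (-54)² = 2916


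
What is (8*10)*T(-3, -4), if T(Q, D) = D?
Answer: -320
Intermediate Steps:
(8*10)*T(-3, -4) = (8*10)*(-4) = 80*(-4) = -320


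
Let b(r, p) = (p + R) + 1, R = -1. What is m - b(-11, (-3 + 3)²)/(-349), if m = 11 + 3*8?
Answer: 35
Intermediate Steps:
m = 35 (m = 11 + 24 = 35)
b(r, p) = p (b(r, p) = (p - 1) + 1 = (-1 + p) + 1 = p)
m - b(-11, (-3 + 3)²)/(-349) = 35 - (-3 + 3)²/(-349) = 35 - 0²*(-1)/349 = 35 - 0*(-1)/349 = 35 - 1*0 = 35 + 0 = 35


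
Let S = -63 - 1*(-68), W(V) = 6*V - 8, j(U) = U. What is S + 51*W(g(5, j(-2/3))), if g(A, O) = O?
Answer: -607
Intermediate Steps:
W(V) = -8 + 6*V
S = 5 (S = -63 + 68 = 5)
S + 51*W(g(5, j(-2/3))) = 5 + 51*(-8 + 6*(-2/3)) = 5 + 51*(-8 + 6*(-2*⅓)) = 5 + 51*(-8 + 6*(-⅔)) = 5 + 51*(-8 - 4) = 5 + 51*(-12) = 5 - 612 = -607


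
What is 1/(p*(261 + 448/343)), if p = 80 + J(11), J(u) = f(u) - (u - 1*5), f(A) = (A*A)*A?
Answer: 49/18058465 ≈ 2.7134e-6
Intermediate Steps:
f(A) = A³ (f(A) = A²*A = A³)
J(u) = 5 + u³ - u (J(u) = u³ - (u - 1*5) = u³ - (u - 5) = u³ - (-5 + u) = u³ + (5 - u) = 5 + u³ - u)
p = 1405 (p = 80 + (5 + 11³ - 1*11) = 80 + (5 + 1331 - 11) = 80 + 1325 = 1405)
1/(p*(261 + 448/343)) = 1/(1405*(261 + 448/343)) = 1/(1405*(261 + 448*(1/343))) = 1/(1405*(261 + 64/49)) = 1/(1405*(12853/49)) = 1/(18058465/49) = 49/18058465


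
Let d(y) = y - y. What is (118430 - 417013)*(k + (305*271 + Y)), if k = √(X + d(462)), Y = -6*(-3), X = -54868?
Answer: -24684752359 - 597166*I*√13717 ≈ -2.4685e+10 - 6.994e+7*I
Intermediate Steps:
d(y) = 0
Y = 18
k = 2*I*√13717 (k = √(-54868 + 0) = √(-54868) = 2*I*√13717 ≈ 234.24*I)
(118430 - 417013)*(k + (305*271 + Y)) = (118430 - 417013)*(2*I*√13717 + (305*271 + 18)) = -298583*(2*I*√13717 + (82655 + 18)) = -298583*(2*I*√13717 + 82673) = -298583*(82673 + 2*I*√13717) = -24684752359 - 597166*I*√13717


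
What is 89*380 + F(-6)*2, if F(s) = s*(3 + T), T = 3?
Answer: 33748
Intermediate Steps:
F(s) = 6*s (F(s) = s*(3 + 3) = s*6 = 6*s)
89*380 + F(-6)*2 = 89*380 + (6*(-6))*2 = 33820 - 36*2 = 33820 - 72 = 33748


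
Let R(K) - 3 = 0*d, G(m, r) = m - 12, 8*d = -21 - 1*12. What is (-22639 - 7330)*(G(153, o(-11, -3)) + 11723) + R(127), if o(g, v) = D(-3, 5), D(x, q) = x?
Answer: -355552213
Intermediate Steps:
o(g, v) = -3
d = -33/8 (d = (-21 - 1*12)/8 = (-21 - 12)/8 = (⅛)*(-33) = -33/8 ≈ -4.1250)
G(m, r) = -12 + m
R(K) = 3 (R(K) = 3 + 0*(-33/8) = 3 + 0 = 3)
(-22639 - 7330)*(G(153, o(-11, -3)) + 11723) + R(127) = (-22639 - 7330)*((-12 + 153) + 11723) + 3 = -29969*(141 + 11723) + 3 = -29969*11864 + 3 = -355552216 + 3 = -355552213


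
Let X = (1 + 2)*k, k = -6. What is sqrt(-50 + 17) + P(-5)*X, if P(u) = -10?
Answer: 180 + I*sqrt(33) ≈ 180.0 + 5.7446*I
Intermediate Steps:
X = -18 (X = (1 + 2)*(-6) = 3*(-6) = -18)
sqrt(-50 + 17) + P(-5)*X = sqrt(-50 + 17) - 10*(-18) = sqrt(-33) + 180 = I*sqrt(33) + 180 = 180 + I*sqrt(33)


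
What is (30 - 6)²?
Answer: 576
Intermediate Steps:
(30 - 6)² = 24² = 576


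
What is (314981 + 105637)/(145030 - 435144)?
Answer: -19119/13187 ≈ -1.4498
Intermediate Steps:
(314981 + 105637)/(145030 - 435144) = 420618/(-290114) = 420618*(-1/290114) = -19119/13187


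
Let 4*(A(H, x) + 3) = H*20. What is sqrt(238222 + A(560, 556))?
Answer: sqrt(241019) ≈ 490.94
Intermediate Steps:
A(H, x) = -3 + 5*H (A(H, x) = -3 + (H*20)/4 = -3 + (20*H)/4 = -3 + 5*H)
sqrt(238222 + A(560, 556)) = sqrt(238222 + (-3 + 5*560)) = sqrt(238222 + (-3 + 2800)) = sqrt(238222 + 2797) = sqrt(241019)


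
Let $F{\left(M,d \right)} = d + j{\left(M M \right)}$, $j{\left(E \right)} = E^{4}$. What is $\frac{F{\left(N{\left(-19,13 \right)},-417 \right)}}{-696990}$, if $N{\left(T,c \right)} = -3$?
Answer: $- \frac{1024}{116165} \approx -0.0088151$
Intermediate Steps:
$F{\left(M,d \right)} = d + M^{8}$ ($F{\left(M,d \right)} = d + \left(M M\right)^{4} = d + \left(M^{2}\right)^{4} = d + M^{8}$)
$\frac{F{\left(N{\left(-19,13 \right)},-417 \right)}}{-696990} = \frac{-417 + \left(-3\right)^{8}}{-696990} = \left(-417 + 6561\right) \left(- \frac{1}{696990}\right) = 6144 \left(- \frac{1}{696990}\right) = - \frac{1024}{116165}$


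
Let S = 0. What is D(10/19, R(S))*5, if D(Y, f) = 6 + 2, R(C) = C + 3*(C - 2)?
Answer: 40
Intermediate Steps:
R(C) = -6 + 4*C (R(C) = C + 3*(-2 + C) = C + (-6 + 3*C) = -6 + 4*C)
D(Y, f) = 8
D(10/19, R(S))*5 = 8*5 = 40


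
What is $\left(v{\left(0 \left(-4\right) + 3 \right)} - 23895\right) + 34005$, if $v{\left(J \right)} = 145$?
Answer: $10255$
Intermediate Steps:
$\left(v{\left(0 \left(-4\right) + 3 \right)} - 23895\right) + 34005 = \left(145 - 23895\right) + 34005 = -23750 + 34005 = 10255$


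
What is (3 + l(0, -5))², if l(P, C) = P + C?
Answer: 4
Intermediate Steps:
l(P, C) = C + P
(3 + l(0, -5))² = (3 + (-5 + 0))² = (3 - 5)² = (-2)² = 4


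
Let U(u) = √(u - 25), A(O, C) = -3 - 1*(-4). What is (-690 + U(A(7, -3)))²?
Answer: 476076 - 2760*I*√6 ≈ 4.7608e+5 - 6760.6*I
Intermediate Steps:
A(O, C) = 1 (A(O, C) = -3 + 4 = 1)
U(u) = √(-25 + u)
(-690 + U(A(7, -3)))² = (-690 + √(-25 + 1))² = (-690 + √(-24))² = (-690 + 2*I*√6)²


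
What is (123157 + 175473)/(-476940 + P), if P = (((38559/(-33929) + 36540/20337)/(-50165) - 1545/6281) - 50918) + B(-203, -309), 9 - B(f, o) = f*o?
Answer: -10821058433736937572725/21399926556167664167647 ≈ -0.50566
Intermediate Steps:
B(f, o) = 9 - f*o
P = -8235371249250608073194/72471342020138215 (P = (((38559/(-33929) + 36540/20337)/(-50165) - 1545/6281) - 50918) + (9 - 1*(-203)*(-309)) = (((38559*(-1/33929) + 36540*(1/20337))*(-1/50165) - 1545*1/6281) - 50918) + (9 - 62727) = (((-38559/33929 + 12180/6779)*(-1/50165) - 1545/6281) - 50918) - 62718 = (((151863759/230004691)*(-1/50165) - 1545/6281) - 50918) - 62718 = ((-151863759/11538185324015 - 1545/6281) - 50918) - 62718 = (-17827450181873454/72471342020138215 - 50918) - 62718 = -3690113620431579504824/72471342020138215 - 62718 = -8235371249250608073194/72471342020138215 ≈ -1.1364e+5)
(123157 + 175473)/(-476940 + P) = (123157 + 175473)/(-476940 - 8235371249250608073194/72471342020138215) = 298630/(-42799853112335328335294/72471342020138215) = 298630*(-72471342020138215/42799853112335328335294) = -10821058433736937572725/21399926556167664167647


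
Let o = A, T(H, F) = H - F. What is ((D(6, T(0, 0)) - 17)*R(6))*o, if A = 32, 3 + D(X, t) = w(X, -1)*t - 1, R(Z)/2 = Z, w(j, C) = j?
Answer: -8064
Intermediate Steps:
R(Z) = 2*Z
D(X, t) = -4 + X*t (D(X, t) = -3 + (X*t - 1) = -3 + (-1 + X*t) = -4 + X*t)
o = 32
((D(6, T(0, 0)) - 17)*R(6))*o = (((-4 + 6*(0 - 1*0)) - 17)*(2*6))*32 = (((-4 + 6*(0 + 0)) - 17)*12)*32 = (((-4 + 6*0) - 17)*12)*32 = (((-4 + 0) - 17)*12)*32 = ((-4 - 17)*12)*32 = -21*12*32 = -252*32 = -8064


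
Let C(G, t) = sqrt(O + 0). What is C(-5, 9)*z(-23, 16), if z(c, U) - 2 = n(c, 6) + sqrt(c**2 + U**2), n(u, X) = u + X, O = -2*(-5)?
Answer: sqrt(10)*(-15 + sqrt(785)) ≈ 41.166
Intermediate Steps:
O = 10
n(u, X) = X + u
C(G, t) = sqrt(10) (C(G, t) = sqrt(10 + 0) = sqrt(10))
z(c, U) = 8 + c + sqrt(U**2 + c**2) (z(c, U) = 2 + ((6 + c) + sqrt(c**2 + U**2)) = 2 + ((6 + c) + sqrt(U**2 + c**2)) = 2 + (6 + c + sqrt(U**2 + c**2)) = 8 + c + sqrt(U**2 + c**2))
C(-5, 9)*z(-23, 16) = sqrt(10)*(8 - 23 + sqrt(16**2 + (-23)**2)) = sqrt(10)*(8 - 23 + sqrt(256 + 529)) = sqrt(10)*(8 - 23 + sqrt(785)) = sqrt(10)*(-15 + sqrt(785))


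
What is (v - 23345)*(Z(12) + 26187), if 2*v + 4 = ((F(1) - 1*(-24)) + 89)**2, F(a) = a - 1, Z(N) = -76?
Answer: -885815675/2 ≈ -4.4291e+8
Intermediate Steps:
F(a) = -1 + a
v = 12765/2 (v = -2 + (((-1 + 1) - 1*(-24)) + 89)**2/2 = -2 + ((0 + 24) + 89)**2/2 = -2 + (24 + 89)**2/2 = -2 + (1/2)*113**2 = -2 + (1/2)*12769 = -2 + 12769/2 = 12765/2 ≈ 6382.5)
(v - 23345)*(Z(12) + 26187) = (12765/2 - 23345)*(-76 + 26187) = -33925/2*26111 = -885815675/2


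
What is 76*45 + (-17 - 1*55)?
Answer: 3348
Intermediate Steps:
76*45 + (-17 - 1*55) = 3420 + (-17 - 55) = 3420 - 72 = 3348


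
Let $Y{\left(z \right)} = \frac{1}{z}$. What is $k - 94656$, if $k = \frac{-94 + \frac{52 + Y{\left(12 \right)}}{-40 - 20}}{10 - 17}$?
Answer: $- \frac{95399587}{1008} \approx -94643.0$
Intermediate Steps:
$k = \frac{13661}{1008}$ ($k = \frac{-94 + \frac{52 + \frac{1}{12}}{-40 - 20}}{10 - 17} = \frac{-94 + \frac{52 + \frac{1}{12}}{-60}}{-7} = \left(-94 + \frac{625}{12} \left(- \frac{1}{60}\right)\right) \left(- \frac{1}{7}\right) = \left(-94 - \frac{125}{144}\right) \left(- \frac{1}{7}\right) = \left(- \frac{13661}{144}\right) \left(- \frac{1}{7}\right) = \frac{13661}{1008} \approx 13.553$)
$k - 94656 = \frac{13661}{1008} - 94656 = - \frac{95399587}{1008}$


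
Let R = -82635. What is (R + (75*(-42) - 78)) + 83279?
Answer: -2584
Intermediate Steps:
(R + (75*(-42) - 78)) + 83279 = (-82635 + (75*(-42) - 78)) + 83279 = (-82635 + (-3150 - 78)) + 83279 = (-82635 - 3228) + 83279 = -85863 + 83279 = -2584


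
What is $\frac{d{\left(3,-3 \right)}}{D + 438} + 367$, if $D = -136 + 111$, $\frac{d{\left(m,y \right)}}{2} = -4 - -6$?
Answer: $\frac{151575}{413} \approx 367.01$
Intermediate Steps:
$d{\left(m,y \right)} = 4$ ($d{\left(m,y \right)} = 2 \left(-4 - -6\right) = 2 \left(-4 + 6\right) = 2 \cdot 2 = 4$)
$D = -25$
$\frac{d{\left(3,-3 \right)}}{D + 438} + 367 = \frac{4}{-25 + 438} + 367 = \frac{4}{413} + 367 = \frac{151575}{413}$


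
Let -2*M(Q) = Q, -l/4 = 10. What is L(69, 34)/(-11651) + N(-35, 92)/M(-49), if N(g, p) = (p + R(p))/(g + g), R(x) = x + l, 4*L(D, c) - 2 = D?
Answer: -6832741/79925860 ≈ -0.085488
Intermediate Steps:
l = -40 (l = -4*10 = -40)
M(Q) = -Q/2
L(D, c) = ½ + D/4
R(x) = -40 + x (R(x) = x - 40 = -40 + x)
N(g, p) = (-40 + 2*p)/(2*g) (N(g, p) = (p + (-40 + p))/(g + g) = (-40 + 2*p)/((2*g)) = (-40 + 2*p)*(1/(2*g)) = (-40 + 2*p)/(2*g))
L(69, 34)/(-11651) + N(-35, 92)/M(-49) = (½ + (¼)*69)/(-11651) + ((-20 + 92)/(-35))/((-½*(-49))) = (½ + 69/4)*(-1/11651) + (-1/35*72)/(49/2) = (71/4)*(-1/11651) - 72/35*2/49 = -71/46604 - 144/1715 = -6832741/79925860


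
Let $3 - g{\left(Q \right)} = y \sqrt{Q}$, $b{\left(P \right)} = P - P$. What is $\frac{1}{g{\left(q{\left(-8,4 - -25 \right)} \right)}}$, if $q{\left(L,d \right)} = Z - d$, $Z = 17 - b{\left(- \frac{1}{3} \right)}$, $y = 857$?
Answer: $\frac{1}{2937799} + \frac{1714 i \sqrt{3}}{8813397} \approx 3.4039 \cdot 10^{-7} + 0.00033684 i$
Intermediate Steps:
$b{\left(P \right)} = 0$
$Z = 17$ ($Z = 17 - 0 = 17 + 0 = 17$)
$q{\left(L,d \right)} = 17 - d$
$g{\left(Q \right)} = 3 - 857 \sqrt{Q}$
$\frac{1}{g{\left(q{\left(-8,4 - -25 \right)} \right)}} = \frac{1}{3 - 857 \sqrt{17 - \left(4 - -25\right)}} = \frac{1}{3 - 857 \sqrt{17 - \left(4 + 25\right)}} = \frac{1}{3 - 857 \sqrt{17 - 29}} = \frac{1}{3 - 857 \sqrt{-12}} = \frac{1}{3 - 857 \cdot 2 i \sqrt{3}} = \frac{1}{3 - 1714 i \sqrt{3}}$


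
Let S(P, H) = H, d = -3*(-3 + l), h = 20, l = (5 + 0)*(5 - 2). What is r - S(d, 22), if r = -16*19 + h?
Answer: -306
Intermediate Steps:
l = 15 (l = 5*3 = 15)
d = -36 (d = -3*(-3 + 15) = -3*12 = -36)
r = -284 (r = -16*19 + 20 = -304 + 20 = -284)
r - S(d, 22) = -284 - 1*22 = -284 - 22 = -306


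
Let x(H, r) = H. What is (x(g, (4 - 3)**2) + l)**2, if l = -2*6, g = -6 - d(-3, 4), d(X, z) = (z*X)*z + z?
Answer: 676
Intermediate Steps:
d(X, z) = z + X*z**2 (d(X, z) = (X*z)*z + z = X*z**2 + z = z + X*z**2)
g = 38 (g = -6 - 4*(1 - 3*4) = -6 - 4*(1 - 12) = -6 - 4*(-11) = -6 - 1*(-44) = -6 + 44 = 38)
l = -12
(x(g, (4 - 3)**2) + l)**2 = (38 - 12)**2 = 26**2 = 676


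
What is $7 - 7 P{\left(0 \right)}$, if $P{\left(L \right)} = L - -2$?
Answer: $-7$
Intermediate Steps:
$P{\left(L \right)} = 2 + L$ ($P{\left(L \right)} = L + 2 = 2 + L$)
$7 - 7 P{\left(0 \right)} = 7 - 7 \left(2 + 0\right) = 7 - 14 = -7$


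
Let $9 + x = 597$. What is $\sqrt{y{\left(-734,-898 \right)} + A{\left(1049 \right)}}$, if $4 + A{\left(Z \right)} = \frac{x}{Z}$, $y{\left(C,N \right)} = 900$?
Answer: $\frac{2 \sqrt{246644027}}{1049} \approx 29.943$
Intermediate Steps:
$x = 588$ ($x = -9 + 597 = 588$)
$A{\left(Z \right)} = -4 + \frac{588}{Z}$
$\sqrt{y{\left(-734,-898 \right)} + A{\left(1049 \right)}} = \sqrt{900 - \left(4 - \frac{588}{1049}\right)} = \sqrt{900 + \left(-4 + 588 \cdot \frac{1}{1049}\right)} = \sqrt{900 + \left(-4 + \frac{588}{1049}\right)} = \sqrt{900 - \frac{3608}{1049}} = \sqrt{\frac{940492}{1049}} = \frac{2 \sqrt{246644027}}{1049}$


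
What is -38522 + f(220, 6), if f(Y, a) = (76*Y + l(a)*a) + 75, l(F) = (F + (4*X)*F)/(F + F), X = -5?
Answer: -21784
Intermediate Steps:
l(F) = -19/2 (l(F) = (F + (4*(-5))*F)/(F + F) = (F - 20*F)/((2*F)) = (-19*F)*(1/(2*F)) = -19/2)
f(Y, a) = 75 + 76*Y - 19*a/2 (f(Y, a) = (76*Y - 19*a/2) + 75 = 75 + 76*Y - 19*a/2)
-38522 + f(220, 6) = -38522 + (75 + 76*220 - 19/2*6) = -38522 + (75 + 16720 - 57) = -38522 + 16738 = -21784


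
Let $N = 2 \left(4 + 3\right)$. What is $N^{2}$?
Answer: $196$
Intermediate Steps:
$N = 14$ ($N = 2 \cdot 7 = 14$)
$N^{2} = 14^{2} = 196$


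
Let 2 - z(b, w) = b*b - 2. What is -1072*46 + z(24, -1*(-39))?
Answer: -49884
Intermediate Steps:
z(b, w) = 4 - b² (z(b, w) = 2 - (b*b - 2) = 2 - (b² - 2) = 2 - (-2 + b²) = 2 + (2 - b²) = 4 - b²)
-1072*46 + z(24, -1*(-39)) = -1072*46 + (4 - 1*24²) = -49312 + (4 - 1*576) = -49312 + (4 - 576) = -49312 - 572 = -49884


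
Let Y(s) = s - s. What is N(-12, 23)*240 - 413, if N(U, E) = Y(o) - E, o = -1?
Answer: -5933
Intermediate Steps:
Y(s) = 0
N(U, E) = -E (N(U, E) = 0 - E = -E)
N(-12, 23)*240 - 413 = -1*23*240 - 413 = -23*240 - 413 = -5520 - 413 = -5933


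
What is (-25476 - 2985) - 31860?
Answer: -60321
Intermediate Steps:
(-25476 - 2985) - 31860 = -28461 - 31860 = -60321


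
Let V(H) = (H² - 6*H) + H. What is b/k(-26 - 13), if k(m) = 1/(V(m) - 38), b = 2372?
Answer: 3980216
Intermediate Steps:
V(H) = H² - 5*H
k(m) = 1/(-38 + m*(-5 + m)) (k(m) = 1/(m*(-5 + m) - 38) = 1/(-38 + m*(-5 + m)))
b/k(-26 - 13) = 2372/(1/(-38 + (-26 - 13)*(-5 + (-26 - 13)))) = 2372/(1/(-38 - 39*(-5 - 39))) = 2372/(1/(-38 - 39*(-44))) = 2372/(1/(-38 + 1716)) = 2372/(1/1678) = 2372*1678 = 3980216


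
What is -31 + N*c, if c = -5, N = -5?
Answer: -6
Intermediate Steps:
-31 + N*c = -31 - 5*(-5) = -31 + 25 = -6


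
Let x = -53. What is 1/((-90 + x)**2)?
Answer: 1/20449 ≈ 4.8902e-5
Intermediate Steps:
1/((-90 + x)**2) = 1/((-90 - 53)**2) = 1/((-143)**2) = 1/20449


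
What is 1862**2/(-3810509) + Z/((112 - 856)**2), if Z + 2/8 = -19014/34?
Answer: -130646060210617/143429265868032 ≈ -0.91087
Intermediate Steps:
Z = -38045/68 (Z = -1/4 - 19014/34 = -1/4 - 19014*1/34 = -1/4 - 9507/17 = -38045/68 ≈ -559.49)
1862**2/(-3810509) + Z/((112 - 856)**2) = 1862**2/(-3810509) - 38045/(68*(112 - 856)**2) = 3467044*(-1/3810509) - 38045/(68*((-744)**2)) = -3467044/3810509 - 38045/68/553536 = -3467044/3810509 - 38045/68*1/553536 = -3467044/3810509 - 38045/37640448 = -130646060210617/143429265868032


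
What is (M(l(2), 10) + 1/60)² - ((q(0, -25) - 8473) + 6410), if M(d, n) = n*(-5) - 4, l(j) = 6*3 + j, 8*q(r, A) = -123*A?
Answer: 16534171/3600 ≈ 4592.8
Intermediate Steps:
q(r, A) = -123*A/8 (q(r, A) = (-123*A)/8 = -123*A/8)
l(j) = 18 + j
M(d, n) = -4 - 5*n (M(d, n) = -5*n - 4 = -4 - 5*n)
(M(l(2), 10) + 1/60)² - ((q(0, -25) - 8473) + 6410) = ((-4 - 5*10) + 1/60)² - ((-123/8*(-25) - 8473) + 6410) = ((-4 - 50) + 1/60)² - ((3075/8 - 8473) + 6410) = (-54 + 1/60)² - (-64709/8 + 6410) = (-3239/60)² - 1*(-13429/8) = 10491121/3600 + 13429/8 = 16534171/3600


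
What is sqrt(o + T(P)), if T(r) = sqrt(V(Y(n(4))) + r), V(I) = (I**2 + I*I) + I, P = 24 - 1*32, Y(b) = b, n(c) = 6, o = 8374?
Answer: sqrt(8374 + sqrt(70)) ≈ 91.555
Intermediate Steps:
P = -8 (P = 24 - 32 = -8)
V(I) = I + 2*I**2 (V(I) = (I**2 + I**2) + I = 2*I**2 + I = I + 2*I**2)
T(r) = sqrt(78 + r) (T(r) = sqrt(6*(1 + 2*6) + r) = sqrt(6*(1 + 12) + r) = sqrt(6*13 + r) = sqrt(78 + r))
sqrt(o + T(P)) = sqrt(8374 + sqrt(78 - 8)) = sqrt(8374 + sqrt(70))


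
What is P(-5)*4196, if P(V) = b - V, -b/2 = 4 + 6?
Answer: -62940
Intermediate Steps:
b = -20 (b = -2*(4 + 6) = -2*10 = -20)
P(V) = -20 - V
P(-5)*4196 = (-20 - 1*(-5))*4196 = (-20 + 5)*4196 = -15*4196 = -62940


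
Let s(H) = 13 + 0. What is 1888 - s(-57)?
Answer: 1875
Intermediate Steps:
s(H) = 13
1888 - s(-57) = 1888 - 1*13 = 1888 - 13 = 1875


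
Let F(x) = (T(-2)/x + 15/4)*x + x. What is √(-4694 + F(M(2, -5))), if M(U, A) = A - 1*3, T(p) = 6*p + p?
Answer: I*√4746 ≈ 68.891*I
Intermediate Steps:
T(p) = 7*p
M(U, A) = -3 + A (M(U, A) = A - 3 = -3 + A)
F(x) = x + x*(15/4 - 14/x) (F(x) = ((7*(-2))/x + 15/4)*x + x = (-14/x + 15*(¼))*x + x = (-14/x + 15/4)*x + x = (15/4 - 14/x)*x + x = x*(15/4 - 14/x) + x = x + x*(15/4 - 14/x))
√(-4694 + F(M(2, -5))) = √(-4694 + (-14 + 19*(-3 - 5)/4)) = √(-4694 + (-14 + (19/4)*(-8))) = √(-4694 + (-14 - 38)) = √(-4694 - 52) = √(-4746) = I*√4746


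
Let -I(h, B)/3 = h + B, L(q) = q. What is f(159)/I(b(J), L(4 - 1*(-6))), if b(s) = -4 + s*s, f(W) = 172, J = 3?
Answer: -172/45 ≈ -3.8222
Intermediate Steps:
b(s) = -4 + s**2
I(h, B) = -3*B - 3*h (I(h, B) = -3*(h + B) = -3*(B + h) = -3*B - 3*h)
f(159)/I(b(J), L(4 - 1*(-6))) = 172/(-3*(4 - 1*(-6)) - 3*(-4 + 3**2)) = 172/(-3*(4 + 6) - 3*(-4 + 9)) = 172/(-3*10 - 3*5) = 172/(-30 - 15) = 172/(-45) = 172*(-1/45) = -172/45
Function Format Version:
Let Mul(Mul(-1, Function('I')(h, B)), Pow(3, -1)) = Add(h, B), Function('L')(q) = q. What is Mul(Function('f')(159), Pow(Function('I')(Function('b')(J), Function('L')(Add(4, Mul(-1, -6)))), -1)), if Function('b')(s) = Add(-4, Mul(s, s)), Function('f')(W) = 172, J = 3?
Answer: Rational(-172, 45) ≈ -3.8222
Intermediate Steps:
Function('b')(s) = Add(-4, Pow(s, 2))
Function('I')(h, B) = Add(Mul(-3, B), Mul(-3, h)) (Function('I')(h, B) = Mul(-3, Add(h, B)) = Mul(-3, Add(B, h)) = Add(Mul(-3, B), Mul(-3, h)))
Mul(Function('f')(159), Pow(Function('I')(Function('b')(J), Function('L')(Add(4, Mul(-1, -6)))), -1)) = Mul(172, Pow(Add(Mul(-3, Add(4, Mul(-1, -6))), Mul(-3, Add(-4, Pow(3, 2)))), -1)) = Mul(172, Pow(Add(Mul(-3, Add(4, 6)), Mul(-3, Add(-4, 9))), -1)) = Mul(172, Pow(Add(Mul(-3, 10), Mul(-3, 5)), -1)) = Mul(172, Pow(Add(-30, -15), -1)) = Mul(172, Pow(-45, -1)) = Mul(172, Rational(-1, 45)) = Rational(-172, 45)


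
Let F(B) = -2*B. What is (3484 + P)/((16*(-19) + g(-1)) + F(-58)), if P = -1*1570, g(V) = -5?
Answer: -1914/193 ≈ -9.9171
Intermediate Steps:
P = -1570
(3484 + P)/((16*(-19) + g(-1)) + F(-58)) = (3484 - 1570)/((16*(-19) - 5) - 2*(-58)) = 1914/((-304 - 5) + 116) = 1914/(-309 + 116) = 1914/(-193) = 1914*(-1/193) = -1914/193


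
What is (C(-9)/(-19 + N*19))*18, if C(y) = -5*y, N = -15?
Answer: -405/152 ≈ -2.6645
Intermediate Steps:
(C(-9)/(-19 + N*19))*18 = ((-5*(-9))/(-19 - 15*19))*18 = (45/(-19 - 285))*18 = (45/(-304))*18 = (45*(-1/304))*18 = -45/304*18 = -405/152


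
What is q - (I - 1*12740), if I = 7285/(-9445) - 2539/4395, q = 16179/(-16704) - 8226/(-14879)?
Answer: 973694104302942083/76422510146240 ≈ 12741.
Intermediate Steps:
q = -34440079/82846272 (q = 16179*(-1/16704) - 8226*(-1/14879) = -5393/5568 + 8226/14879 = -34440079/82846272 ≈ -0.41571)
I = -11199686/8302155 (I = 7285*(-1/9445) - 2539*1/4395 = -1457/1889 - 2539/4395 = -11199686/8302155 ≈ -1.3490)
q - (I - 1*12740) = -34440079/82846272 - (-11199686/8302155 - 1*12740) = -34440079/82846272 - (-11199686/8302155 - 12740) = -34440079/82846272 - 1*(-105780654386/8302155) = -34440079/82846272 + 105780654386/8302155 = 973694104302942083/76422510146240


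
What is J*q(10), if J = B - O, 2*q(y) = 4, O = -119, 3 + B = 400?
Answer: 1032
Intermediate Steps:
B = 397 (B = -3 + 400 = 397)
q(y) = 2 (q(y) = (1/2)*4 = 2)
J = 516 (J = 397 - 1*(-119) = 397 + 119 = 516)
J*q(10) = 516*2 = 1032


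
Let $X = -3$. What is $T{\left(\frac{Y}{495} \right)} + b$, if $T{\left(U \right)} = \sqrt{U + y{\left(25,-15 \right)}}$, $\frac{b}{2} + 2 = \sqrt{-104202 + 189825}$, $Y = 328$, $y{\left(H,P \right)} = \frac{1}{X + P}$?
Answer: $-4 + 2 \sqrt{85623} + \frac{\sqrt{66110}}{330} \approx 582.01$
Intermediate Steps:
$y{\left(H,P \right)} = \frac{1}{-3 + P}$
$b = -4 + 2 \sqrt{85623}$ ($b = -4 + 2 \sqrt{-104202 + 189825} = -4 + 2 \sqrt{85623} \approx 581.23$)
$T{\left(U \right)} = \sqrt{- \frac{1}{18} + U}$ ($T{\left(U \right)} = \sqrt{U + \frac{1}{-3 - 15}} = \sqrt{U + \frac{1}{-18}} = \sqrt{U - \frac{1}{18}} = \sqrt{- \frac{1}{18} + U}$)
$T{\left(\frac{Y}{495} \right)} + b = \frac{\sqrt{-2 + 36 \cdot \frac{328}{495}}}{6} - \left(4 - 2 \sqrt{85623}\right) = \frac{\sqrt{-2 + \frac{1312}{55}}}{6} - \left(4 - 2 \sqrt{85623}\right) = \frac{\sqrt{\frac{1202}{55}}}{6} - \left(4 - 2 \sqrt{85623}\right) = \frac{\frac{1}{55} \sqrt{66110}}{6} - \left(4 - 2 \sqrt{85623}\right) = \frac{\sqrt{66110}}{330} - \left(4 - 2 \sqrt{85623}\right) = -4 + 2 \sqrt{85623} + \frac{\sqrt{66110}}{330}$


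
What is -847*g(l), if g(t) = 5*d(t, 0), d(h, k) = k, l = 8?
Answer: 0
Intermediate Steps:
g(t) = 0 (g(t) = 5*0 = 0)
-847*g(l) = -847*0 = 0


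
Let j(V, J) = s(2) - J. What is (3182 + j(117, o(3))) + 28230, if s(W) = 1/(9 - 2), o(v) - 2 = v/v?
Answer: 219864/7 ≈ 31409.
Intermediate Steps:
o(v) = 3 (o(v) = 2 + v/v = 2 + 1 = 3)
s(W) = ⅐ (s(W) = 1/7 = ⅐)
j(V, J) = ⅐ - J
(3182 + j(117, o(3))) + 28230 = (3182 + (⅐ - 1*3)) + 28230 = (3182 + (⅐ - 3)) + 28230 = (3182 - 20/7) + 28230 = 22254/7 + 28230 = 219864/7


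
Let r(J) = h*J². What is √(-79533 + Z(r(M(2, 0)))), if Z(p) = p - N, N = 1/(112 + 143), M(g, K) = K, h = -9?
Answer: 2*I*√1292908395/255 ≈ 282.02*I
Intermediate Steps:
r(J) = -9*J²
N = 1/255 ≈ 0.0039216
Z(p) = -1/255 + p (Z(p) = p - 1*1/255 = p - 1/255 = -1/255 + p)
√(-79533 + Z(r(M(2, 0)))) = √(-79533 + (-1/255 - 9*0²)) = √(-79533 + (-1/255 - 9*0)) = √(-79533 + (-1/255 + 0)) = √(-79533 - 1/255) = √(-20280916/255) = 2*I*√1292908395/255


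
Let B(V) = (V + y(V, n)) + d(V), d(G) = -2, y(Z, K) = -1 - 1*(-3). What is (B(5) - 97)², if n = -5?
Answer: 8464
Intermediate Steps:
y(Z, K) = 2 (y(Z, K) = -1 + 3 = 2)
B(V) = V (B(V) = (V + 2) - 2 = (2 + V) - 2 = V)
(B(5) - 97)² = (5 - 97)² = (-92)² = 8464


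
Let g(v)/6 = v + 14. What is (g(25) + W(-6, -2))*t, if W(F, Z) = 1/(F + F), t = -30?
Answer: -14035/2 ≈ -7017.5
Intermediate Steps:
W(F, Z) = 1/(2*F)
g(v) = 84 + 6*v (g(v) = 6*(v + 14) = 6*(14 + v) = 84 + 6*v)
(g(25) + W(-6, -2))*t = ((84 + 6*25) + (½)/(-6))*(-30) = ((84 + 150) + (½)*(-⅙))*(-30) = (234 - 1/12)*(-30) = (2807/12)*(-30) = -14035/2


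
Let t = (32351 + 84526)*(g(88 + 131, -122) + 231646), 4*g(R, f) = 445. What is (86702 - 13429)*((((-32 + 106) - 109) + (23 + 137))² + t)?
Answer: 7939014579753709/4 ≈ 1.9848e+15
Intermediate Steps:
g(R, f) = 445/4 (g(R, f) = (¼)*445 = 445/4)
t = 108348368433/4 (t = (32351 + 84526)*(445/4 + 231646) = 116877*(927029/4) = 108348368433/4 ≈ 2.7087e+10)
(86702 - 13429)*((((-32 + 106) - 109) + (23 + 137))² + t) = (86702 - 13429)*((((-32 + 106) - 109) + (23 + 137))² + 108348368433/4) = 73273*(((74 - 109) + 160)² + 108348368433/4) = 73273*((-35 + 160)² + 108348368433/4) = 73273*(125² + 108348368433/4) = 73273*(15625 + 108348368433/4) = 73273*(108348430933/4) = 7939014579753709/4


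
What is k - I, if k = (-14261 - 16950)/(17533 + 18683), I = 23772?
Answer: -860957963/36216 ≈ -23773.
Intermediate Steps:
k = -31211/36216 ≈ -0.86180
k - I = -31211/36216 - 1*23772 = -31211/36216 - 23772 = -860957963/36216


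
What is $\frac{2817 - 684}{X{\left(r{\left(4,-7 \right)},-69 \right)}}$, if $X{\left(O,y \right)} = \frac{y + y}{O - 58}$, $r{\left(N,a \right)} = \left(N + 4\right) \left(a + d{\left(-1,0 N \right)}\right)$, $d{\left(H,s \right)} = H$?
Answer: $\frac{43371}{23} \approx 1885.7$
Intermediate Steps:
$r{\left(N,a \right)} = \left(-1 + a\right) \left(4 + N\right)$ ($r{\left(N,a \right)} = \left(N + 4\right) \left(a - 1\right) = \left(4 + N\right) \left(-1 + a\right) = \left(-1 + a\right) \left(4 + N\right)$)
$X{\left(O,y \right)} = \frac{2 y}{-58 + O}$
$\frac{2817 - 684}{X{\left(r{\left(4,-7 \right)},-69 \right)}} = \frac{2817 - 684}{2 \left(-69\right) \frac{1}{-58 + \left(-4 - 4 + 4 \left(-7\right) + 4 \left(-7\right)\right)}} = \frac{2817 - 684}{2 \left(-69\right) \frac{1}{-58 - 64}} = \frac{2133}{2 \left(-69\right) \frac{1}{-58 - 64}} = \frac{2133}{2 \left(-69\right) \frac{1}{-122}} = \frac{2133}{2 \left(-69\right) \left(- \frac{1}{122}\right)} = \frac{2133}{\frac{69}{61}} = 2133 \cdot \frac{61}{69} = \frac{43371}{23}$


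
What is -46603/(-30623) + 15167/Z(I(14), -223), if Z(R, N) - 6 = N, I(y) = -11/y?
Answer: -454346190/6645191 ≈ -68.372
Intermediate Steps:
Z(R, N) = 6 + N
-46603/(-30623) + 15167/Z(I(14), -223) = -46603/(-30623) + 15167/(6 - 223) = -46603*(-1/30623) + 15167/(-217) = 46603/30623 + 15167*(-1/217) = 46603/30623 - 15167/217 = -454346190/6645191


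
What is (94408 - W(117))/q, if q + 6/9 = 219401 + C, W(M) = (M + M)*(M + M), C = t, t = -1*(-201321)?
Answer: 29739/315541 ≈ 0.094248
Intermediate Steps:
t = 201321
C = 201321
W(M) = 4*M² (W(M) = (2*M)*(2*M) = 4*M²)
q = 1262164/3 (q = -⅔ + (219401 + 201321) = -⅔ + 420722 = 1262164/3 ≈ 4.2072e+5)
(94408 - W(117))/q = (94408 - 4*117²)/(1262164/3) = (94408 - 4*13689)*(3/1262164) = (94408 - 1*54756)*(3/1262164) = (94408 - 54756)*(3/1262164) = 39652*(3/1262164) = 29739/315541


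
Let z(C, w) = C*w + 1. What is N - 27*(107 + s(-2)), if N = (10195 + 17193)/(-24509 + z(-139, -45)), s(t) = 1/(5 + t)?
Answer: -52924582/18253 ≈ -2899.5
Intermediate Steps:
z(C, w) = 1 + C*w
N = -27388/18253 (N = (10195 + 17193)/(-24509 + (1 - 139*(-45))) = 27388/(-24509 + (1 + 6255)) = 27388/(-24509 + 6256) = 27388/(-18253) = 27388*(-1/18253) = -27388/18253 ≈ -1.5005)
N - 27*(107 + s(-2)) = -27388/18253 - 27*(107 + 1/(5 - 2)) = -27388/18253 - 27*(107 + 1/3) = -27388/18253 - 27*322/3 = -27388/18253 - 2898 = -52924582/18253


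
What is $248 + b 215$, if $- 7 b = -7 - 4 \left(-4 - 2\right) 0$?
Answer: $463$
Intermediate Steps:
$b = 1$ ($b = - \frac{-7 - 4 \left(-4 - 2\right) 0}{7} = - \frac{-7 - 4 \left(\left(-6\right) 0\right)}{7} = - \frac{-7 - 0}{7} = - \frac{-7 + 0}{7} = \left(- \frac{1}{7}\right) \left(-7\right) = 1$)
$248 + b 215 = 248 + 1 \cdot 215 = 248 + 215 = 463$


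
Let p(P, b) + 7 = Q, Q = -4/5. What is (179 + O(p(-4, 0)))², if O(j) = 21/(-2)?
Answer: 113569/4 ≈ 28392.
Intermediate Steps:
Q = -⅘ (Q = -4*⅕ = -⅘ ≈ -0.80000)
p(P, b) = -39/5 (p(P, b) = -7 - ⅘ = -39/5)
O(j) = -21/2 (O(j) = 21*(-½) = -21/2)
(179 + O(p(-4, 0)))² = (179 - 21/2)² = (337/2)² = 113569/4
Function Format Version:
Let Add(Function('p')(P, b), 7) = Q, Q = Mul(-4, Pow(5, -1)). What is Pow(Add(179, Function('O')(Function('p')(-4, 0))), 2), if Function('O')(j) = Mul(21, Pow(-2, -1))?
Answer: Rational(113569, 4) ≈ 28392.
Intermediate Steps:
Q = Rational(-4, 5) (Q = Mul(-4, Rational(1, 5)) = Rational(-4, 5) ≈ -0.80000)
Function('p')(P, b) = Rational(-39, 5) (Function('p')(P, b) = Add(-7, Rational(-4, 5)) = Rational(-39, 5))
Function('O')(j) = Rational(-21, 2) (Function('O')(j) = Mul(21, Rational(-1, 2)) = Rational(-21, 2))
Pow(Add(179, Function('O')(Function('p')(-4, 0))), 2) = Pow(Add(179, Rational(-21, 2)), 2) = Pow(Rational(337, 2), 2) = Rational(113569, 4)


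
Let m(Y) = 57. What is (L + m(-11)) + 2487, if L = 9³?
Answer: 3273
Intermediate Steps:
L = 729
(L + m(-11)) + 2487 = (729 + 57) + 2487 = 786 + 2487 = 3273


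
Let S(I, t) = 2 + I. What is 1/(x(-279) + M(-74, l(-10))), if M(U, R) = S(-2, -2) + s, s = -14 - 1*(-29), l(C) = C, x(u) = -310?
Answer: -1/295 ≈ -0.0033898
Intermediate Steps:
s = 15 (s = -14 + 29 = 15)
M(U, R) = 15 (M(U, R) = (2 - 2) + 15 = 0 + 15 = 15)
1/(x(-279) + M(-74, l(-10))) = 1/(-310 + 15) = 1/(-295) = -1/295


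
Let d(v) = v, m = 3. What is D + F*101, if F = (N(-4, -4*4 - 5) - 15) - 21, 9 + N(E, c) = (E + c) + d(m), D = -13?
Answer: -6780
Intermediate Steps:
N(E, c) = -6 + E + c (N(E, c) = -9 + ((E + c) + 3) = -9 + (3 + E + c) = -6 + E + c)
F = -67 (F = ((-6 - 4 + (-4*4 - 5)) - 15) - 21 = ((-6 - 4 + (-16 - 5)) - 15) - 21 = ((-6 - 4 - 21) - 15) - 21 = (-31 - 15) - 21 = -46 - 21 = -67)
D + F*101 = -13 - 67*101 = -13 - 6767 = -6780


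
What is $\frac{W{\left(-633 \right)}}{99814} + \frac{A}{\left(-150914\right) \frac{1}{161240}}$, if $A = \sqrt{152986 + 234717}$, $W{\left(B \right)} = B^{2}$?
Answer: $\frac{400689}{99814} - \frac{80620 \sqrt{387703}}{75457} \approx -661.25$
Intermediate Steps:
$A = \sqrt{387703} \approx 622.66$
$\frac{W{\left(-633 \right)}}{99814} + \frac{A}{\left(-150914\right) \frac{1}{161240}} = \frac{\left(-633\right)^{2}}{99814} + \frac{\sqrt{387703}}{\left(-150914\right) \frac{1}{161240}} = 400689 \cdot \frac{1}{99814} + \frac{\sqrt{387703}}{\left(-150914\right) \frac{1}{161240}} = \frac{400689}{99814} + \frac{\sqrt{387703}}{- \frac{75457}{80620}} = \frac{400689}{99814} + \sqrt{387703} \left(- \frac{80620}{75457}\right) = \frac{400689}{99814} - \frac{80620 \sqrt{387703}}{75457}$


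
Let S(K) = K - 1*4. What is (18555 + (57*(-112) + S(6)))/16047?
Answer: 12173/16047 ≈ 0.75858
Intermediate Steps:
S(K) = -4 + K (S(K) = K - 4 = -4 + K)
(18555 + (57*(-112) + S(6)))/16047 = (18555 + (57*(-112) + (-4 + 6)))/16047 = (18555 + (-6384 + 2))*(1/16047) = (18555 - 6382)*(1/16047) = 12173*(1/16047) = 12173/16047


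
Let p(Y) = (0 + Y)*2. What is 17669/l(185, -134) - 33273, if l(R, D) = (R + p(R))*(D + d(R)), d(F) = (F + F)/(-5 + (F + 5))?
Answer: -2437597649/73260 ≈ -33273.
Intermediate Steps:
p(Y) = 2*Y (p(Y) = Y*2 = 2*Y)
d(F) = 2 (d(F) = (2*F)/(-5 + (5 + F)) = (2*F)/F = 2)
l(R, D) = 3*R*(2 + D) (l(R, D) = (R + 2*R)*(D + 2) = (3*R)*(2 + D) = 3*R*(2 + D))
17669/l(185, -134) - 33273 = 17669/((3*185*(2 - 134))) - 33273 = 17669/((3*185*(-132))) - 33273 = 17669/(-73260) - 33273 = 17669*(-1/73260) - 33273 = -17669/73260 - 33273 = -2437597649/73260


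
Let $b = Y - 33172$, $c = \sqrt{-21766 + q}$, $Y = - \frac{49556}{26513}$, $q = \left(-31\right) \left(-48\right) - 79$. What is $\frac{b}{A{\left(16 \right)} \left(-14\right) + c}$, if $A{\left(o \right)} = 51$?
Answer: $\frac{627990697488}{14055946489} + \frac{879538792 i \sqrt{20357}}{14055946489} \approx 44.678 + 8.9279 i$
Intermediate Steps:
$q = 1409$ ($q = 1488 - 79 = 1409$)
$Y = - \frac{49556}{26513}$ ($Y = \left(-49556\right) \frac{1}{26513} = - \frac{49556}{26513} \approx -1.8691$)
$c = i \sqrt{20357}$ ($c = \sqrt{-21766 + 1409} = \sqrt{-20357} = i \sqrt{20357} \approx 142.68 i$)
$b = - \frac{879538792}{26513}$ ($b = - \frac{49556}{26513} - 33172 = - \frac{879538792}{26513} \approx -33174.0$)
$\frac{b}{A{\left(16 \right)} \left(-14\right) + c} = - \frac{879538792}{26513 \left(51 \left(-14\right) + i \sqrt{20357}\right)} = - \frac{879538792}{26513 \left(-714 + i \sqrt{20357}\right)}$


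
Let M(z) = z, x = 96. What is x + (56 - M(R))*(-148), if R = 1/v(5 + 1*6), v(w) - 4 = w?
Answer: -122732/15 ≈ -8182.1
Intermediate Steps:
v(w) = 4 + w
R = 1/15 (R = 1/(4 + (5 + 1*6)) = 1/(4 + (5 + 6)) = 1/(4 + 11) = 1/15 ≈ 0.066667)
x + (56 - M(R))*(-148) = 96 + (56 - 1*1/15)*(-148) = 96 + (56 - 1/15)*(-148) = 96 + (839/15)*(-148) = 96 - 124172/15 = -122732/15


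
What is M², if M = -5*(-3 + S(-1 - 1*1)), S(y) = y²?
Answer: 25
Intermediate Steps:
M = -5 (M = -5*(-3 + (-1 - 1*1)²) = -5*(-3 + (-1 - 1)²) = -5*(-3 + (-2)²) = -5*(-3 + 4) = -5*1 = -5)
M² = (-5)² = 25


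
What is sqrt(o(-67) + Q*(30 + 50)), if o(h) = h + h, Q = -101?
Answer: 37*I*sqrt(6) ≈ 90.631*I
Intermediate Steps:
o(h) = 2*h
sqrt(o(-67) + Q*(30 + 50)) = sqrt(2*(-67) - 101*(30 + 50)) = sqrt(-134 - 101*80) = sqrt(-134 - 8080) = sqrt(-8214) = 37*I*sqrt(6)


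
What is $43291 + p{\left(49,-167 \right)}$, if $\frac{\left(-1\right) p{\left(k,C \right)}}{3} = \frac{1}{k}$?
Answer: $\frac{2121256}{49} \approx 43291.0$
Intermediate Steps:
$p{\left(k,C \right)} = - \frac{3}{k}$
$43291 + p{\left(49,-167 \right)} = 43291 - \frac{3}{49} = \frac{2121256}{49}$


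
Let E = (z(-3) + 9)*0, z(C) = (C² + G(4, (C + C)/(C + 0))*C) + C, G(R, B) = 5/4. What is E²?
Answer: 0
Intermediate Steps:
G(R, B) = 5/4 (G(R, B) = 5*(¼) = 5/4)
z(C) = C² + 9*C/4 (z(C) = (C² + 5*C/4) + C = C² + 9*C/4)
E = 0 (E = ((¼)*(-3)*(9 + 4*(-3)) + 9)*0 = ((¼)*(-3)*(9 - 12) + 9)*0 = ((¼)*(-3)*(-3) + 9)*0 = (9/4 + 9)*0 = (45/4)*0 = 0)
E² = 0² = 0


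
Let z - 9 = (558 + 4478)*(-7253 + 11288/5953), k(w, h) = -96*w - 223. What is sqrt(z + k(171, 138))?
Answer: I*sqrt(1294670780247538)/5953 ≈ 6044.3*I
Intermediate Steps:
k(w, h) = -223 - 96*w
z = -217383020979/5953 (z = 9 + (558 + 4478)*(-7253 + 11288/5953) = 9 + 5036*(-7253 + 11288*(1/5953)) = 9 + 5036*(-7253 + 11288/5953) = 9 + 5036*(-43165821/5953) = 9 - 217383074556/5953 = -217383020979/5953 ≈ -3.6517e+7)
sqrt(z + k(171, 138)) = sqrt(-217383020979/5953 + (-223 - 96*171)) = sqrt(-217383020979/5953 + (-223 - 16416)) = sqrt(-217383020979/5953 - 16639) = sqrt(-217482072946/5953) = I*sqrt(1294670780247538)/5953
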